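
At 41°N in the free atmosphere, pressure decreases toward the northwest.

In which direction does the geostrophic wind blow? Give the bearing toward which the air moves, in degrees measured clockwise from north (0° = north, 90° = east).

045°

The pressure-gradient force points toward the northwest (bearing 315°).
Geostrophic balance: in the Northern Hemisphere the Coriolis force deflects motion to the right, so the geostrophic wind blows 90° to the right of the pressure-gradient force (low pressure on the left).
Rotating 315° by 90° clockwise gives 045° — the wind blows toward the northeast.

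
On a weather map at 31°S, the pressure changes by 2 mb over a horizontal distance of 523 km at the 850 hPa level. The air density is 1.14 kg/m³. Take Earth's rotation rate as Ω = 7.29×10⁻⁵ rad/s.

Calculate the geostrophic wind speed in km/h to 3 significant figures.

16.1 km/h

Coriolis parameter at 31°S:
f = 2Ω sin φ = 2 × 7.29×10⁻⁵ × sin 31° = 7.51×10⁻⁵ s⁻¹
Pressure gradient: |∂P/∂n| = 200 Pa / 523000 m = 3.82×10⁻⁴ Pa/m
Geostrophic balance (pressure-gradient force = Coriolis force):
V_g = (1/(fρ)) |∂P/∂n| = 3.82×10⁻⁴ / (7.51×10⁻⁵ × 1.14) = 4.47 m/s
Converting: 4.47 m/s × 3.6 = 16.1 km/h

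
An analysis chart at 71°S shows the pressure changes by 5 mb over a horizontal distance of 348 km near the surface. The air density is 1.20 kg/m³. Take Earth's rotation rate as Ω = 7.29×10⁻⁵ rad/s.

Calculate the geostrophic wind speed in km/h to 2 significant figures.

31 km/h

Coriolis parameter at 71°S:
f = 2Ω sin φ = 2 × 7.29×10⁻⁵ × sin 71° = 1.38×10⁻⁴ s⁻¹
Pressure gradient: |∂P/∂n| = 500 Pa / 348000 m = 1.44×10⁻³ Pa/m
Geostrophic balance (pressure-gradient force = Coriolis force):
V_g = (1/(fρ)) |∂P/∂n| = 1.44×10⁻³ / (1.38×10⁻⁴ × 1.20) = 8.69 m/s
Converting: 8.69 m/s × 3.6 = 31 km/h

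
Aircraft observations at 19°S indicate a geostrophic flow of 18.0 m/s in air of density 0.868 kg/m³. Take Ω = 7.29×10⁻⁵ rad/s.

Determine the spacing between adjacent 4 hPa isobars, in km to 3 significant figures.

539 km

Coriolis parameter at 19°S:
f = 2Ω sin φ = 2 × 7.29×10⁻⁵ × sin 19° = 4.75×10⁻⁵ s⁻¹
Geostrophic balance rearranged: |∂P/∂n| = f ρ V_g
|∂P/∂n| = 4.75×10⁻⁵ × 0.868 × 18.0 = 7.42×10⁻⁴ Pa/m
Isobar spacing: Δn = ΔP/|∂P/∂n| = 400 Pa / 7.42×10⁻⁴ Pa/m = 539347 m ≈ 539 km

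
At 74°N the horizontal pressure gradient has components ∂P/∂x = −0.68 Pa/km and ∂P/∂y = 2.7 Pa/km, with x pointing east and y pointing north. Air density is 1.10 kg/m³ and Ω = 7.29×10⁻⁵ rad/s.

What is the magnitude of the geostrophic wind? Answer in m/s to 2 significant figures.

18 m/s

Coriolis parameter at 74°N:
f = 2Ω sin φ = 2 × 7.29×10⁻⁵ × sin 74° = 1.40×10⁻⁴ s⁻¹
Component geostrophic relations (x east, y north):
u_g = −(1/(fρ)) ∂P/∂y,  v_g = (1/(fρ)) ∂P/∂x
u_g = −(2.7×10⁻³)/(1.40×10⁻⁴ × 1.10) = −17.5 m/s;  v_g = (−0.68×10⁻³)/(1.40×10⁻⁴ × 1.10) = −4.41 m/s
|V_g| = √(u_g² + v_g²) = 18.1 m/s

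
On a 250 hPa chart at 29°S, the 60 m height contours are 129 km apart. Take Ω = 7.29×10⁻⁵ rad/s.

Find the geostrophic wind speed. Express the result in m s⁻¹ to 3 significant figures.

Coriolis parameter at 29°S:
f = 2Ω sin φ = 2 × 7.29×10⁻⁵ × sin 29° = 7.07×10⁻⁵ s⁻¹
Height gradient: |∂Z/∂n| = 60 m / 129000 m = 4.65×10⁻⁴
On a pressure surface, geostrophic balance gives V_g = (g/f)|∂Z/∂n|:
V_g = 9.81 × 4.65×10⁻⁴ / 7.07×10⁻⁵ = 64.6 m/s

64.6 m s⁻¹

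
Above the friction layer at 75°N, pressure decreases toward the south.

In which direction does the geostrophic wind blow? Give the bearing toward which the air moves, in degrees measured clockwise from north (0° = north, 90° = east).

The pressure-gradient force points toward the south (bearing 180°).
Geostrophic balance: in the Northern Hemisphere the Coriolis force deflects motion to the right, so the geostrophic wind blows 90° to the right of the pressure-gradient force (low pressure on the left).
Rotating 180° by 90° clockwise gives 270° — the wind blows toward the west.

270°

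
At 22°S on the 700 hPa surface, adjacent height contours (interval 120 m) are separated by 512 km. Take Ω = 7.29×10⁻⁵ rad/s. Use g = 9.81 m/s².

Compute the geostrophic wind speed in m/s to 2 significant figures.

42 m/s

Coriolis parameter at 22°S:
f = 2Ω sin φ = 2 × 7.29×10⁻⁵ × sin 22° = 5.46×10⁻⁵ s⁻¹
Height gradient: |∂Z/∂n| = 120 m / 512000 m = 2.34×10⁻⁴
On a pressure surface, geostrophic balance gives V_g = (g/f)|∂Z/∂n|:
V_g = 9.81 × 2.34×10⁻⁴ / 5.46×10⁻⁵ = 42.1 m/s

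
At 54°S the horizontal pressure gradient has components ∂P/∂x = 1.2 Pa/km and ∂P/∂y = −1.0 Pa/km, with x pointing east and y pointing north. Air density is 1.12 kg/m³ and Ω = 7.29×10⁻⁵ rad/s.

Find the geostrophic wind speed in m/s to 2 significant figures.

12 m/s

Coriolis parameter at 54°S:
f = 2Ω sin φ = 2 × 7.29×10⁻⁵ × sin 54° = 1.18×10⁻⁴ s⁻¹
In the Southern Hemisphere f is negative: f = −1.18×10⁻⁴ s⁻¹.
Component geostrophic relations (x east, y north):
u_g = −(1/(fρ)) ∂P/∂y,  v_g = (1/(fρ)) ∂P/∂x
u_g = −(−1.0×10⁻³)/(−1.18×10⁻⁴ × 1.12) = −7.57 m/s;  v_g = (1.2×10⁻³)/(−1.18×10⁻⁴ × 1.12) = −9.08 m/s
|V_g| = √(u_g² + v_g²) = 11.8 m/s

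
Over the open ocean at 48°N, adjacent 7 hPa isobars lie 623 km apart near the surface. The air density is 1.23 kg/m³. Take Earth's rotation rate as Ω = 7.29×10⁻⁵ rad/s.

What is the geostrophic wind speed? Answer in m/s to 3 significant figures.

8.43 m/s

Coriolis parameter at 48°N:
f = 2Ω sin φ = 2 × 7.29×10⁻⁵ × sin 48° = 1.08×10⁻⁴ s⁻¹
Pressure gradient: |∂P/∂n| = 700 Pa / 623000 m = 1.12×10⁻³ Pa/m
Geostrophic balance (pressure-gradient force = Coriolis force):
V_g = (1/(fρ)) |∂P/∂n| = 1.12×10⁻³ / (1.08×10⁻⁴ × 1.23) = 8.43 m/s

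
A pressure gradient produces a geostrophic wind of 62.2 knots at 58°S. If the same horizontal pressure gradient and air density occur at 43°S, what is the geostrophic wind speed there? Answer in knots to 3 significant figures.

With the same pressure gradient and density, V_g ∝ 1/f ∝ 1/sin φ.
V₂ = V₁ · sin φ₁ / sin φ₂ = 62.2 × sin 58° / sin 43°
V₂ = 62.2 × 0.8480/0.6820 = 77.3 knots

77.3 knots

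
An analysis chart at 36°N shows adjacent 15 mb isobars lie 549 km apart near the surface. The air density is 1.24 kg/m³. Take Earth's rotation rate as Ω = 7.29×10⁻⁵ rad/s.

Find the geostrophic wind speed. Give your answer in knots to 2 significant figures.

Coriolis parameter at 36°N:
f = 2Ω sin φ = 2 × 7.29×10⁻⁵ × sin 36° = 8.57×10⁻⁵ s⁻¹
Pressure gradient: |∂P/∂n| = 1500 Pa / 549000 m = 2.73×10⁻³ Pa/m
Geostrophic balance (pressure-gradient force = Coriolis force):
V_g = (1/(fρ)) |∂P/∂n| = 2.73×10⁻³ / (8.57×10⁻⁵ × 1.24) = 25.7 m/s
Converting: 25.7 m/s × 1.944 = 50 knots

50 knots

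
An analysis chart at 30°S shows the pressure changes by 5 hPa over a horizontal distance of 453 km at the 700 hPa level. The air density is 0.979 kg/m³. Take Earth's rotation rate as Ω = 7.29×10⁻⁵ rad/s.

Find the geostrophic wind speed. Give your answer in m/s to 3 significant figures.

15.5 m/s

Coriolis parameter at 30°S:
f = 2Ω sin φ = 2 × 7.29×10⁻⁵ × sin 30° = 7.29×10⁻⁵ s⁻¹
Pressure gradient: |∂P/∂n| = 500 Pa / 453000 m = 1.10×10⁻³ Pa/m
Geostrophic balance (pressure-gradient force = Coriolis force):
V_g = (1/(fρ)) |∂P/∂n| = 1.10×10⁻³ / (7.29×10⁻⁵ × 0.979) = 15.5 m/s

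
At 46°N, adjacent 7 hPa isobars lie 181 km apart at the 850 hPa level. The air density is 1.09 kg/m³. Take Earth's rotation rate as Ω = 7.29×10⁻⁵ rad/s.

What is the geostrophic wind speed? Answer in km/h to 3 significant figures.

Coriolis parameter at 46°N:
f = 2Ω sin φ = 2 × 7.29×10⁻⁵ × sin 46° = 1.05×10⁻⁴ s⁻¹
Pressure gradient: |∂P/∂n| = 700 Pa / 181000 m = 3.87×10⁻³ Pa/m
Geostrophic balance (pressure-gradient force = Coriolis force):
V_g = (1/(fρ)) |∂P/∂n| = 3.87×10⁻³ / (1.05×10⁻⁴ × 1.09) = 33.8 m/s
Converting: 33.8 m/s × 3.6 = 122 km/h

122 km/h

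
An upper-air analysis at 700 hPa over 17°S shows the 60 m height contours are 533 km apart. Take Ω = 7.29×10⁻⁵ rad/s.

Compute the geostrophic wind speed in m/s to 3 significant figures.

Coriolis parameter at 17°S:
f = 2Ω sin φ = 2 × 7.29×10⁻⁵ × sin 17° = 4.26×10⁻⁵ s⁻¹
Height gradient: |∂Z/∂n| = 60 m / 533000 m = 1.13×10⁻⁴
On a pressure surface, geostrophic balance gives V_g = (g/f)|∂Z/∂n|:
V_g = 9.81 × 1.13×10⁻⁴ / 4.26×10⁻⁵ = 25.9 m/s

25.9 m/s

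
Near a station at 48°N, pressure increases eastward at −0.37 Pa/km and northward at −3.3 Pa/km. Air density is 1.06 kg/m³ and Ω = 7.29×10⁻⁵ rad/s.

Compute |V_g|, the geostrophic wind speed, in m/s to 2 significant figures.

Coriolis parameter at 48°N:
f = 2Ω sin φ = 2 × 7.29×10⁻⁵ × sin 48° = 1.08×10⁻⁴ s⁻¹
Component geostrophic relations (x east, y north):
u_g = −(1/(fρ)) ∂P/∂y,  v_g = (1/(fρ)) ∂P/∂x
u_g = −(−3.3×10⁻³)/(1.08×10⁻⁴ × 1.06) = 28.7 m/s;  v_g = (−0.37×10⁻³)/(1.08×10⁻⁴ × 1.06) = −3.22 m/s
|V_g| = √(u_g² + v_g²) = 28.9 m/s

29 m/s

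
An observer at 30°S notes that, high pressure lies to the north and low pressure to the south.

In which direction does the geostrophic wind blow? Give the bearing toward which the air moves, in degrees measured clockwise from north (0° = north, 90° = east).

090°

The pressure-gradient force points toward the south (bearing 180°).
Geostrophic balance: in the Southern Hemisphere the Coriolis force deflects motion to the left, so the geostrophic wind blows 90° to the left of the pressure-gradient force (low pressure on the right).
Rotating 180° by 90° counterclockwise gives 090° — the wind blows toward the east.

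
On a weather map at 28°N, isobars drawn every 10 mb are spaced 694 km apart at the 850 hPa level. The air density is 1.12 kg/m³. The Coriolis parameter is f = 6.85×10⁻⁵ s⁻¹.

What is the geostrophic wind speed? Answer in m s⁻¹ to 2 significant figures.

19 m s⁻¹

Pressure gradient: |∂P/∂n| = 1000 Pa / 694000 m = 1.44×10⁻³ Pa/m
Geostrophic balance (pressure-gradient force = Coriolis force):
V_g = (1/(fρ)) |∂P/∂n| = 1.44×10⁻³ / (6.85×10⁻⁵ × 1.12) = 18.8 m/s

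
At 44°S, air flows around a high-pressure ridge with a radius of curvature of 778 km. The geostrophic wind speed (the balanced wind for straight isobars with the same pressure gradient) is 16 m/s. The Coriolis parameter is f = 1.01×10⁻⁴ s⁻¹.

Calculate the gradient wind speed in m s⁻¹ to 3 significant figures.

Around a high, pressure-gradient force acts outward with centrifugal, so Coriolis balances both:
fV = (1/ρ)|∂P/∂n| + V²/R  →  V² − fR·V + fR·V_g = 0
With fR = 1.01×10⁻⁴ × 778×10³ m = 78.6 m/s:
V = [fR − √((fR)² − 4 fR V_g)]/2 = [78.6 − √(78.6² − 4×78.6×16)]/2 = 22.4 m/s
Supergeostrophic (V > V_g = 16 m/s), as expected around a high.

22.4 m s⁻¹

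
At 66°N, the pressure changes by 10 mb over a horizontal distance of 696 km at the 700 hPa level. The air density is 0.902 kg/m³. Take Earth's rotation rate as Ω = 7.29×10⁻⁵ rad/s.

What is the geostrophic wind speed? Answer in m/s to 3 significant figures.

12.0 m/s

Coriolis parameter at 66°N:
f = 2Ω sin φ = 2 × 7.29×10⁻⁵ × sin 66° = 1.33×10⁻⁴ s⁻¹
Pressure gradient: |∂P/∂n| = 1000 Pa / 696000 m = 1.44×10⁻³ Pa/m
Geostrophic balance (pressure-gradient force = Coriolis force):
V_g = (1/(fρ)) |∂P/∂n| = 1.44×10⁻³ / (1.33×10⁻⁴ × 0.902) = 12.0 m/s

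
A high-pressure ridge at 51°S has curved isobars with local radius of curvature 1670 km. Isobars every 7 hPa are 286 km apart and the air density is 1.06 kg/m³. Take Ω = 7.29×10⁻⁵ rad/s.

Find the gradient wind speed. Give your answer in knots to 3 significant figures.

Coriolis parameter at 51°S:
f = 2Ω sin φ = 2 × 7.29×10⁻⁵ × sin 51° = 1.13×10⁻⁴ s⁻¹
Pressure gradient: |∂P/∂n| = 700 Pa / 286000 m = 2.45×10⁻³ Pa/m
Geostrophic speed: V_g = |∂P/∂n|/(fρ) = 2.45×10⁻³/(1.13×10⁻⁴ × 1.06) = 20.4 m/s
Around a high, pressure-gradient force acts outward with centrifugal, so Coriolis balances both:
fV = (1/ρ)|∂P/∂n| + V²/R  →  V² − fR·V + fR·V_g = 0
With fR = 1.13×10⁻⁴ × 1670×10³ m = 189 m/s:
V = [fR − √((fR)² − 4 fR V_g)]/2 = [189 − √(189² − 4×189×20.4)]/2 = 23.2 m/s
Supergeostrophic (V > V_g = 20.4 m/s), as expected around a high.
Converting: 23.2 m/s × 1.944 = 45.2 knots

45.2 knots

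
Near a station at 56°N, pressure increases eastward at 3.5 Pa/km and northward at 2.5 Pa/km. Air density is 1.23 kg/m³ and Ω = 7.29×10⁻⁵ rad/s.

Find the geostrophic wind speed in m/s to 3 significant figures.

28.9 m/s

Coriolis parameter at 56°N:
f = 2Ω sin φ = 2 × 7.29×10⁻⁵ × sin 56° = 1.21×10⁻⁴ s⁻¹
Component geostrophic relations (x east, y north):
u_g = −(1/(fρ)) ∂P/∂y,  v_g = (1/(fρ)) ∂P/∂x
u_g = −(2.5×10⁻³)/(1.21×10⁻⁴ × 1.23) = −16.8 m/s;  v_g = (3.5×10⁻³)/(1.21×10⁻⁴ × 1.23) = 23.5 m/s
|V_g| = √(u_g² + v_g²) = 28.9 m/s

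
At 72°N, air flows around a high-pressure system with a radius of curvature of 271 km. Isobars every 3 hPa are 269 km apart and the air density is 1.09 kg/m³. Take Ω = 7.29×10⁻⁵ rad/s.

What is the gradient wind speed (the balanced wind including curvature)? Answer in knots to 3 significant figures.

19.6 knots

Coriolis parameter at 72°N:
f = 2Ω sin φ = 2 × 7.29×10⁻⁵ × sin 72° = 1.39×10⁻⁴ s⁻¹
Pressure gradient: |∂P/∂n| = 300 Pa / 269000 m = 1.12×10⁻³ Pa/m
Geostrophic speed: V_g = |∂P/∂n|/(fρ) = 1.12×10⁻³/(1.39×10⁻⁴ × 1.09) = 7.38 m/s
Around a high, pressure-gradient force acts outward with centrifugal, so Coriolis balances both:
fV = (1/ρ)|∂P/∂n| + V²/R  →  V² − fR·V + fR·V_g = 0
With fR = 1.39×10⁻⁴ × 271×10³ m = 37.6 m/s:
V = [fR − √((fR)² − 4 fR V_g)]/2 = [37.6 − √(37.6² − 4×37.6×7.38)]/2 = 10.1 m/s
Supergeostrophic (V > V_g = 7.38 m/s), as expected around a high.
Converting: 10.1 m/s × 1.944 = 19.6 knots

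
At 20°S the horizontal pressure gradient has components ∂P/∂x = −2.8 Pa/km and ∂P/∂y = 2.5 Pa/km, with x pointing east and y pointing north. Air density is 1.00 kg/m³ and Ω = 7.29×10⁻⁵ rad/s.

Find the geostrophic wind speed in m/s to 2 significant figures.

75 m/s

Coriolis parameter at 20°S:
f = 2Ω sin φ = 2 × 7.29×10⁻⁵ × sin 20° = 4.99×10⁻⁵ s⁻¹
In the Southern Hemisphere f is negative: f = −4.99×10⁻⁵ s⁻¹.
Component geostrophic relations (x east, y north):
u_g = −(1/(fρ)) ∂P/∂y,  v_g = (1/(fρ)) ∂P/∂x
u_g = −(2.5×10⁻³)/(−4.99×10⁻⁵ × 1.00) = 50.1 m/s;  v_g = (−2.8×10⁻³)/(−4.99×10⁻⁵ × 1.00) = 56.1 m/s
|V_g| = √(u_g² + v_g²) = 75.3 m/s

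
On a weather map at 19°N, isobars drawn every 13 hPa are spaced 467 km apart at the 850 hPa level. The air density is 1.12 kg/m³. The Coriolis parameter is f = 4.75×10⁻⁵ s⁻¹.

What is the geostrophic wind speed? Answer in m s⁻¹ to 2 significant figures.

Pressure gradient: |∂P/∂n| = 1300 Pa / 467000 m = 2.78×10⁻³ Pa/m
Geostrophic balance (pressure-gradient force = Coriolis force):
V_g = (1/(fρ)) |∂P/∂n| = 2.78×10⁻³ / (4.75×10⁻⁵ × 1.12) = 52.3 m/s

52 m s⁻¹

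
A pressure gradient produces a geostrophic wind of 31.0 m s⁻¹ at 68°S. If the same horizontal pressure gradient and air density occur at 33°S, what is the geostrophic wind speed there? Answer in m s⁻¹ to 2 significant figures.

With the same pressure gradient and density, V_g ∝ 1/f ∝ 1/sin φ.
V₂ = V₁ · sin φ₁ / sin φ₂ = 31.0 × sin 68° / sin 33°
V₂ = 31.0 × 0.9272/0.5446 = 53 m s⁻¹

53 m s⁻¹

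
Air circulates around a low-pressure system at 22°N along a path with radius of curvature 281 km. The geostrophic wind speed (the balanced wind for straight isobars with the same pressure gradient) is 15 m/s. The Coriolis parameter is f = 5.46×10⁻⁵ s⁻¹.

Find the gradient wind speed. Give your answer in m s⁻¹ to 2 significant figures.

Around a low, centrifugal force acts outward with Coriolis, so pressure-gradient force balances both:
(1/ρ)|∂P/∂n| = fV + V²/R  →  V² + fR·V − fR·V_g = 0
With fR = 5.46×10⁻⁵ × 281×10³ m = 15.3 m/s:
V = [−fR + √((fR)² + 4 fR V_g)]/2 = [−15.3 + √(15.3² + 4×15.3×15)]/2 = 9.33 m/s
Subgeostrophic (V < V_g = 15 m/s), as expected around a low.

9.3 m s⁻¹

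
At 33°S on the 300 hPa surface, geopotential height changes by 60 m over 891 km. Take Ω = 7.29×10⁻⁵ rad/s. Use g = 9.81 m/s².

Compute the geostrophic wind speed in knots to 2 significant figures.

Coriolis parameter at 33°S:
f = 2Ω sin φ = 2 × 7.29×10⁻⁵ × sin 33° = 7.94×10⁻⁵ s⁻¹
Height gradient: |∂Z/∂n| = 60 m / 891000 m = 6.73×10⁻⁵
On a pressure surface, geostrophic balance gives V_g = (g/f)|∂Z/∂n|:
V_g = 9.81 × 6.73×10⁻⁵ / 7.94×10⁻⁵ = 8.32 m/s
Converting: 8.32 m/s × 1.944 = 16 knots

16 knots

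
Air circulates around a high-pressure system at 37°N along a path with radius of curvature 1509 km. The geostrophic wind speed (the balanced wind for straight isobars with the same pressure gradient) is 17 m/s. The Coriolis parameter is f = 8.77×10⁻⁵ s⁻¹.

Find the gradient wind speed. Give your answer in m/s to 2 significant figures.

20 m/s

Around a high, pressure-gradient force acts outward with centrifugal, so Coriolis balances both:
fV = (1/ρ)|∂P/∂n| + V²/R  →  V² − fR·V + fR·V_g = 0
With fR = 8.77×10⁻⁵ × 1509×10³ m = 132 m/s:
V = [fR − √((fR)² − 4 fR V_g)]/2 = [132 − √(132² − 4×132×17)]/2 = 20 m/s
Supergeostrophic (V > V_g = 17 m/s), as expected around a high.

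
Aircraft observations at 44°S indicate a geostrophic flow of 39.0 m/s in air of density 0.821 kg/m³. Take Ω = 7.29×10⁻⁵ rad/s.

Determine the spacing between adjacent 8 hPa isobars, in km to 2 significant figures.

250 km

Coriolis parameter at 44°S:
f = 2Ω sin φ = 2 × 7.29×10⁻⁵ × sin 44° = 1.01×10⁻⁴ s⁻¹
Geostrophic balance rearranged: |∂P/∂n| = f ρ V_g
|∂P/∂n| = 1.01×10⁻⁴ × 0.821 × 39.0 = 3.24×10⁻³ Pa/m
Isobar spacing: Δn = ΔP/|∂P/∂n| = 800 Pa / 3.24×10⁻³ Pa/m = 246691 m ≈ 250 km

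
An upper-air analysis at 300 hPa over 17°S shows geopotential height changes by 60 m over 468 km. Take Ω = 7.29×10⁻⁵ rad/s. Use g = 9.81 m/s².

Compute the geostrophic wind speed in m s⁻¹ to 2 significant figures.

30 m s⁻¹

Coriolis parameter at 17°S:
f = 2Ω sin φ = 2 × 7.29×10⁻⁵ × sin 17° = 4.26×10⁻⁵ s⁻¹
Height gradient: |∂Z/∂n| = 60 m / 468000 m = 1.28×10⁻⁴
On a pressure surface, geostrophic balance gives V_g = (g/f)|∂Z/∂n|:
V_g = 9.81 × 1.28×10⁻⁴ / 4.26×10⁻⁵ = 29.5 m/s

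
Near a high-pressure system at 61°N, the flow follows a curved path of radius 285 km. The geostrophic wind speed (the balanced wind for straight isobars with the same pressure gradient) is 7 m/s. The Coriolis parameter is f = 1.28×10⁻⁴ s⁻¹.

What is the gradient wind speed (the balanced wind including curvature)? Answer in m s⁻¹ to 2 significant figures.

Around a high, pressure-gradient force acts outward with centrifugal, so Coriolis balances both:
fV = (1/ρ)|∂P/∂n| + V²/R  →  V² − fR·V + fR·V_g = 0
With fR = 1.28×10⁻⁴ × 285×10³ m = 36.5 m/s:
V = [fR − √((fR)² − 4 fR V_g)]/2 = [36.5 − √(36.5² − 4×36.5×7)]/2 = 9.45 m/s
Supergeostrophic (V > V_g = 7 m/s), as expected around a high.

9.4 m s⁻¹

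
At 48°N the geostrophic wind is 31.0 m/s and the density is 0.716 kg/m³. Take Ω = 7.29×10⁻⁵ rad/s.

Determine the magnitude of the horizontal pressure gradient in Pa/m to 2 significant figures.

Coriolis parameter at 48°N:
f = 2Ω sin φ = 2 × 7.29×10⁻⁵ × sin 48° = 1.08×10⁻⁴ s⁻¹
Geostrophic balance rearranged: |∂P/∂n| = f ρ V_g
|∂P/∂n| = 1.08×10⁻⁴ × 0.716 × 31.0 = 2.40×10⁻³ Pa/m

2.4×10⁻³ Pa/m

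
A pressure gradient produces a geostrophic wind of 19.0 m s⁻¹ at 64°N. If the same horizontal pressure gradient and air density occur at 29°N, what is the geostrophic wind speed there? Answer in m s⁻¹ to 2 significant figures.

35 m s⁻¹

With the same pressure gradient and density, V_g ∝ 1/f ∝ 1/sin φ.
V₂ = V₁ · sin φ₁ / sin φ₂ = 19.0 × sin 64° / sin 29°
V₂ = 19.0 × 0.8988/0.4848 = 35 m s⁻¹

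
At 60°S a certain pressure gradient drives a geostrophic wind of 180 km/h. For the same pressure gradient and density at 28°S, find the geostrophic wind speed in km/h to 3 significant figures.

With the same pressure gradient and density, V_g ∝ 1/f ∝ 1/sin φ.
V₂ = V₁ · sin φ₁ / sin φ₂ = 180 × sin 60° / sin 28°
V₂ = 180 × 0.8660/0.4695 = 332 km/h

332 km/h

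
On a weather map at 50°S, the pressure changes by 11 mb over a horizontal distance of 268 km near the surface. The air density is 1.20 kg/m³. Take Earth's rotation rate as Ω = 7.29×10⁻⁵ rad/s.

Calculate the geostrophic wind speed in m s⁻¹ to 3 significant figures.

30.6 m s⁻¹

Coriolis parameter at 50°S:
f = 2Ω sin φ = 2 × 7.29×10⁻⁵ × sin 50° = 1.12×10⁻⁴ s⁻¹
Pressure gradient: |∂P/∂n| = 1100 Pa / 268000 m = 4.10×10⁻³ Pa/m
Geostrophic balance (pressure-gradient force = Coriolis force):
V_g = (1/(fρ)) |∂P/∂n| = 4.10×10⁻³ / (1.12×10⁻⁴ × 1.20) = 30.6 m/s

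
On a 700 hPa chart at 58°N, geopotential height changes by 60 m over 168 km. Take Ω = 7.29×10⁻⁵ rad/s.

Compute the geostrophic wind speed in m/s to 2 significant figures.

28 m/s

Coriolis parameter at 58°N:
f = 2Ω sin φ = 2 × 7.29×10⁻⁵ × sin 58° = 1.24×10⁻⁴ s⁻¹
Height gradient: |∂Z/∂n| = 60 m / 168000 m = 3.57×10⁻⁴
On a pressure surface, geostrophic balance gives V_g = (g/f)|∂Z/∂n|:
V_g = 9.81 × 3.57×10⁻⁴ / 1.24×10⁻⁴ = 28.3 m/s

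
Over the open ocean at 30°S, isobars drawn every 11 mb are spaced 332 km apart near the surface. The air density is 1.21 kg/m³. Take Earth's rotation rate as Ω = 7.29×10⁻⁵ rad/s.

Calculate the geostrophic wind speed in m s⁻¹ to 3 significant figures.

37.6 m s⁻¹

Coriolis parameter at 30°S:
f = 2Ω sin φ = 2 × 7.29×10⁻⁵ × sin 30° = 7.29×10⁻⁵ s⁻¹
Pressure gradient: |∂P/∂n| = 1100 Pa / 332000 m = 3.31×10⁻³ Pa/m
Geostrophic balance (pressure-gradient force = Coriolis force):
V_g = (1/(fρ)) |∂P/∂n| = 3.31×10⁻³ / (7.29×10⁻⁵ × 1.21) = 37.6 m/s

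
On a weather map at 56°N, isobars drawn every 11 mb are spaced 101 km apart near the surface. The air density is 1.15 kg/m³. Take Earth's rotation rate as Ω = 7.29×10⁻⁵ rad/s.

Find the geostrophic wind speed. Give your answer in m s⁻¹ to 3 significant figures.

Coriolis parameter at 56°N:
f = 2Ω sin φ = 2 × 7.29×10⁻⁵ × sin 56° = 1.21×10⁻⁴ s⁻¹
Pressure gradient: |∂P/∂n| = 1100 Pa / 101000 m = 1.09×10⁻² Pa/m
Geostrophic balance (pressure-gradient force = Coriolis force):
V_g = (1/(fρ)) |∂P/∂n| = 1.09×10⁻² / (1.21×10⁻⁴ × 1.15) = 78.4 m/s

78.4 m s⁻¹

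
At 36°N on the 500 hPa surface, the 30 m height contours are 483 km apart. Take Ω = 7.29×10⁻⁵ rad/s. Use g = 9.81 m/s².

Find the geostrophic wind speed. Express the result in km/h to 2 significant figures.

Coriolis parameter at 36°N:
f = 2Ω sin φ = 2 × 7.29×10⁻⁵ × sin 36° = 8.57×10⁻⁵ s⁻¹
Height gradient: |∂Z/∂n| = 30 m / 483000 m = 6.21×10⁻⁵
On a pressure surface, geostrophic balance gives V_g = (g/f)|∂Z/∂n|:
V_g = 9.81 × 6.21×10⁻⁵ / 8.57×10⁻⁵ = 7.11 m/s
Converting: 7.11 m/s × 3.6 = 26 km/h

26 km/h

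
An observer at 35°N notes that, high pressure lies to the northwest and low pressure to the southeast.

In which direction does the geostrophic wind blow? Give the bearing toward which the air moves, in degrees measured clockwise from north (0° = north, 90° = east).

225°

The pressure-gradient force points toward the southeast (bearing 135°).
Geostrophic balance: in the Northern Hemisphere the Coriolis force deflects motion to the right, so the geostrophic wind blows 90° to the right of the pressure-gradient force (low pressure on the left).
Rotating 135° by 90° clockwise gives 225° — the wind blows toward the southwest.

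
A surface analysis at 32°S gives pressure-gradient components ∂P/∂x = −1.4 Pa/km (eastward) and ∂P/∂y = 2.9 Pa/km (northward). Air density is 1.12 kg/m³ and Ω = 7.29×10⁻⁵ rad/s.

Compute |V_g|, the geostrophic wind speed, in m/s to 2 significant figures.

Coriolis parameter at 32°S:
f = 2Ω sin φ = 2 × 7.29×10⁻⁵ × sin 32° = 7.73×10⁻⁵ s⁻¹
In the Southern Hemisphere f is negative: f = −7.73×10⁻⁵ s⁻¹.
Component geostrophic relations (x east, y north):
u_g = −(1/(fρ)) ∂P/∂y,  v_g = (1/(fρ)) ∂P/∂x
u_g = −(2.9×10⁻³)/(−7.73×10⁻⁵ × 1.12) = 33.5 m/s;  v_g = (−1.4×10⁻³)/(−7.73×10⁻⁵ × 1.12) = 16.2 m/s
|V_g| = √(u_g² + v_g²) = 37.2 m/s

37 m/s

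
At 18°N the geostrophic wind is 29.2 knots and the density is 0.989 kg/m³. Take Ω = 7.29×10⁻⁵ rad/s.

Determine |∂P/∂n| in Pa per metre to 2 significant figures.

6.7×10⁻⁴ Pa/m

Coriolis parameter at 18°N:
f = 2Ω sin φ = 2 × 7.29×10⁻⁵ × sin 18° = 4.51×10⁻⁵ s⁻¹
Wind speed in SI: 29.2 knots = 15.0 m/s
Geostrophic balance rearranged: |∂P/∂n| = f ρ V_g
|∂P/∂n| = 4.51×10⁻⁵ × 0.989 × 15.0 = 6.69×10⁻⁴ Pa/m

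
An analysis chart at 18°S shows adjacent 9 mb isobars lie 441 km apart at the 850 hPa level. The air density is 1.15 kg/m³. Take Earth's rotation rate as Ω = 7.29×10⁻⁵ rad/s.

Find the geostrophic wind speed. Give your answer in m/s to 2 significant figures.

39 m/s

Coriolis parameter at 18°S:
f = 2Ω sin φ = 2 × 7.29×10⁻⁵ × sin 18° = 4.51×10⁻⁵ s⁻¹
Pressure gradient: |∂P/∂n| = 900 Pa / 441000 m = 2.04×10⁻³ Pa/m
Geostrophic balance (pressure-gradient force = Coriolis force):
V_g = (1/(fρ)) |∂P/∂n| = 2.04×10⁻³ / (4.51×10⁻⁵ × 1.15) = 39.4 m/s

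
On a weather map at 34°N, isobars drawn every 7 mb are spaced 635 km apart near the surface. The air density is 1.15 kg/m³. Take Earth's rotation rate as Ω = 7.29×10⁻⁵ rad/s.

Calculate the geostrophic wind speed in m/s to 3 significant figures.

11.8 m/s

Coriolis parameter at 34°N:
f = 2Ω sin φ = 2 × 7.29×10⁻⁵ × sin 34° = 8.15×10⁻⁵ s⁻¹
Pressure gradient: |∂P/∂n| = 700 Pa / 635000 m = 1.10×10⁻³ Pa/m
Geostrophic balance (pressure-gradient force = Coriolis force):
V_g = (1/(fρ)) |∂P/∂n| = 1.10×10⁻³ / (8.15×10⁻⁵ × 1.15) = 11.8 m/s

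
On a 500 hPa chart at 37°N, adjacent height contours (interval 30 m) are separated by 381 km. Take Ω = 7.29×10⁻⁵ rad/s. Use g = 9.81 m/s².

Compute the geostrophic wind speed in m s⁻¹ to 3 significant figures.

8.80 m s⁻¹

Coriolis parameter at 37°N:
f = 2Ω sin φ = 2 × 7.29×10⁻⁵ × sin 37° = 8.77×10⁻⁵ s⁻¹
Height gradient: |∂Z/∂n| = 30 m / 381000 m = 7.87×10⁻⁵
On a pressure surface, geostrophic balance gives V_g = (g/f)|∂Z/∂n|:
V_g = 9.81 × 7.87×10⁻⁵ / 8.77×10⁻⁵ = 8.80 m/s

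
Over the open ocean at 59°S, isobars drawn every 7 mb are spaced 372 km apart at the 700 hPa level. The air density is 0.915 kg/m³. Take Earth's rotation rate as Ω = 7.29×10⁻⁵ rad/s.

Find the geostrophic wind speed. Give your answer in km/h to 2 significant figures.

Coriolis parameter at 59°S:
f = 2Ω sin φ = 2 × 7.29×10⁻⁵ × sin 59° = 1.25×10⁻⁴ s⁻¹
Pressure gradient: |∂P/∂n| = 700 Pa / 372000 m = 1.88×10⁻³ Pa/m
Geostrophic balance (pressure-gradient force = Coriolis force):
V_g = (1/(fρ)) |∂P/∂n| = 1.88×10⁻³ / (1.25×10⁻⁴ × 0.915) = 16.5 m/s
Converting: 16.5 m/s × 3.6 = 59 km/h

59 km/h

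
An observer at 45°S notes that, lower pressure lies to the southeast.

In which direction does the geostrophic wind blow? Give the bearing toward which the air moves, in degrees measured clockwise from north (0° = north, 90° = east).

045°

The pressure-gradient force points toward the southeast (bearing 135°).
Geostrophic balance: in the Southern Hemisphere the Coriolis force deflects motion to the left, so the geostrophic wind blows 90° to the left of the pressure-gradient force (low pressure on the right).
Rotating 135° by 90° counterclockwise gives 045° — the wind blows toward the northeast.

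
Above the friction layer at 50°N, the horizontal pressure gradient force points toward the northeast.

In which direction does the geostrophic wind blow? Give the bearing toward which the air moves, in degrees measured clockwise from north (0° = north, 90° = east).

The pressure-gradient force points toward the northeast (bearing 045°).
Geostrophic balance: in the Northern Hemisphere the Coriolis force deflects motion to the right, so the geostrophic wind blows 90° to the right of the pressure-gradient force (low pressure on the left).
Rotating 045° by 90° clockwise gives 135° — the wind blows toward the southeast.

135°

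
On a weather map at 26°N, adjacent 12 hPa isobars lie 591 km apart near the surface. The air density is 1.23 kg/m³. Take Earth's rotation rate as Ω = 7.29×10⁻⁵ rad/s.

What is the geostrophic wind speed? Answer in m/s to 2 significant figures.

Coriolis parameter at 26°N:
f = 2Ω sin φ = 2 × 7.29×10⁻⁵ × sin 26° = 6.39×10⁻⁵ s⁻¹
Pressure gradient: |∂P/∂n| = 1200 Pa / 591000 m = 2.03×10⁻³ Pa/m
Geostrophic balance (pressure-gradient force = Coriolis force):
V_g = (1/(fρ)) |∂P/∂n| = 2.03×10⁻³ / (6.39×10⁻⁵ × 1.23) = 25.8 m/s

26 m/s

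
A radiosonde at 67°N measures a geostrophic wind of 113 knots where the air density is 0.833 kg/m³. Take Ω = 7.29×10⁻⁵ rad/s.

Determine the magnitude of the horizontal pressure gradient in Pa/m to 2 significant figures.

Coriolis parameter at 67°N:
f = 2Ω sin φ = 2 × 7.29×10⁻⁵ × sin 67° = 1.34×10⁻⁴ s⁻¹
Wind speed in SI: 113 knots = 58.1 m/s
Geostrophic balance rearranged: |∂P/∂n| = f ρ V_g
|∂P/∂n| = 1.34×10⁻⁴ × 0.833 × 58.1 = 6.50×10⁻³ Pa/m

6.5×10⁻³ Pa/m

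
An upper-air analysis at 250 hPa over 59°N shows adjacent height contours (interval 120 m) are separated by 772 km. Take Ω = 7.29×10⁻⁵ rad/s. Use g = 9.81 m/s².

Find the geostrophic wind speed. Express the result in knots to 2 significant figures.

Coriolis parameter at 59°N:
f = 2Ω sin φ = 2 × 7.29×10⁻⁵ × sin 59° = 1.25×10⁻⁴ s⁻¹
Height gradient: |∂Z/∂n| = 120 m / 772000 m = 1.55×10⁻⁴
On a pressure surface, geostrophic balance gives V_g = (g/f)|∂Z/∂n|:
V_g = 9.81 × 1.55×10⁻⁴ / 1.25×10⁻⁴ = 12.2 m/s
Converting: 12.2 m/s × 1.944 = 24 knots

24 knots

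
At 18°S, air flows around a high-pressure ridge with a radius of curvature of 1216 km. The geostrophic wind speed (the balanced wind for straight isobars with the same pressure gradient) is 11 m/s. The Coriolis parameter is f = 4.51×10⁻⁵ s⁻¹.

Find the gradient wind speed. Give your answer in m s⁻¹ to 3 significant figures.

Around a high, pressure-gradient force acts outward with centrifugal, so Coriolis balances both:
fV = (1/ρ)|∂P/∂n| + V²/R  →  V² − fR·V + fR·V_g = 0
With fR = 4.51×10⁻⁵ × 1216×10³ m = 54.8 m/s:
V = [fR − √((fR)² − 4 fR V_g)]/2 = [54.8 − √(54.8² − 4×54.8×11)]/2 = 15.2 m/s
Supergeostrophic (V > V_g = 11 m/s), as expected around a high.

15.2 m s⁻¹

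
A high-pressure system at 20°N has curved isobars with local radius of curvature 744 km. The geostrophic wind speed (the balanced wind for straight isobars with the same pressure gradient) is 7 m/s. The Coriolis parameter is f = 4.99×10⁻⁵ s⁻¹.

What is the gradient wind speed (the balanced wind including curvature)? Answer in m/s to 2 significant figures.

9.4 m/s

Around a high, pressure-gradient force acts outward with centrifugal, so Coriolis balances both:
fV = (1/ρ)|∂P/∂n| + V²/R  →  V² − fR·V + fR·V_g = 0
With fR = 4.99×10⁻⁵ × 744×10³ m = 37.1 m/s:
V = [fR − √((fR)² − 4 fR V_g)]/2 = [37.1 − √(37.1² − 4×37.1×7)]/2 = 9.36 m/s
Supergeostrophic (V > V_g = 7 m/s), as expected around a high.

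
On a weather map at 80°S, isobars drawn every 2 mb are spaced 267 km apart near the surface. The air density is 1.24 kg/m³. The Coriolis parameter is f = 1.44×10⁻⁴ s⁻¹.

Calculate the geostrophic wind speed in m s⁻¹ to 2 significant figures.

4.2 m s⁻¹

Pressure gradient: |∂P/∂n| = 200 Pa / 267000 m = 7.49×10⁻⁴ Pa/m
Geostrophic balance (pressure-gradient force = Coriolis force):
V_g = (1/(fρ)) |∂P/∂n| = 7.49×10⁻⁴ / (1.44×10⁻⁴ × 1.24) = 4.20 m/s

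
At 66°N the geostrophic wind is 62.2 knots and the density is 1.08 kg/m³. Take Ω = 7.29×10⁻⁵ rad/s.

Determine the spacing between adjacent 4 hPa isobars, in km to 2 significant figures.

87 km

Coriolis parameter at 66°N:
f = 2Ω sin φ = 2 × 7.29×10⁻⁵ × sin 66° = 1.33×10⁻⁴ s⁻¹
Wind speed in SI: 62.2 knots = 32.0 m/s
Geostrophic balance rearranged: |∂P/∂n| = f ρ V_g
|∂P/∂n| = 1.33×10⁻⁴ × 1.08 × 32.0 = 4.60×10⁻³ Pa/m
Isobar spacing: Δn = ΔP/|∂P/∂n| = 400 Pa / 4.60×10⁻³ Pa/m = 86900 m ≈ 87 km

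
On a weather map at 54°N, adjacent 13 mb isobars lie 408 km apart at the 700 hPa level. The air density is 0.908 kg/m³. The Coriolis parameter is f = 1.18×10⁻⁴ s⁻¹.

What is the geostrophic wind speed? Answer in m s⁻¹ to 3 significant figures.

Pressure gradient: |∂P/∂n| = 1300 Pa / 408000 m = 3.19×10⁻³ Pa/m
Geostrophic balance (pressure-gradient force = Coriolis force):
V_g = (1/(fρ)) |∂P/∂n| = 3.19×10⁻³ / (1.18×10⁻⁴ × 0.908) = 29.7 m/s

29.7 m s⁻¹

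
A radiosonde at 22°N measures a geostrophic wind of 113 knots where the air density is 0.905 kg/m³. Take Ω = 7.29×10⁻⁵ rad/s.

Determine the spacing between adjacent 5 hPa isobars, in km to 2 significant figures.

Coriolis parameter at 22°N:
f = 2Ω sin φ = 2 × 7.29×10⁻⁵ × sin 22° = 5.46×10⁻⁵ s⁻¹
Wind speed in SI: 113 knots = 58.1 m/s
Geostrophic balance rearranged: |∂P/∂n| = f ρ V_g
|∂P/∂n| = 5.46×10⁻⁵ × 0.905 × 58.1 = 2.87×10⁻³ Pa/m
Isobar spacing: Δn = ΔP/|∂P/∂n| = 500 Pa / 2.87×10⁻³ Pa/m = 174009 m ≈ 170 km

170 km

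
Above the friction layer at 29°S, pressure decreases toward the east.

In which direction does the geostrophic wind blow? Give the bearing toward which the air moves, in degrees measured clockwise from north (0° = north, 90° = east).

000°

The pressure-gradient force points toward the east (bearing 090°).
Geostrophic balance: in the Southern Hemisphere the Coriolis force deflects motion to the left, so the geostrophic wind blows 90° to the left of the pressure-gradient force (low pressure on the right).
Rotating 090° by 90° counterclockwise gives 000° — the wind blows toward the north.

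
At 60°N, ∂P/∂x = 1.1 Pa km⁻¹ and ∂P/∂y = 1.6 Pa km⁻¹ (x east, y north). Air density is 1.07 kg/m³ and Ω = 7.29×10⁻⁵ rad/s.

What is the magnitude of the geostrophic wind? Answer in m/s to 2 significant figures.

Coriolis parameter at 60°N:
f = 2Ω sin φ = 2 × 7.29×10⁻⁵ × sin 60° = 1.26×10⁻⁴ s⁻¹
Component geostrophic relations (x east, y north):
u_g = −(1/(fρ)) ∂P/∂y,  v_g = (1/(fρ)) ∂P/∂x
u_g = −(1.6×10⁻³)/(1.26×10⁻⁴ × 1.07) = −11.8 m/s;  v_g = (1.1×10⁻³)/(1.26×10⁻⁴ × 1.07) = 8.14 m/s
|V_g| = √(u_g² + v_g²) = 14.4 m/s

14 m/s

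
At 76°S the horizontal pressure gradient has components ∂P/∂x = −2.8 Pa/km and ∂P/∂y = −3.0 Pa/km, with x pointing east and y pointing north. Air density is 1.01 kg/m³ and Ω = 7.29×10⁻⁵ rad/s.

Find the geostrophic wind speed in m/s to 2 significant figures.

29 m/s

Coriolis parameter at 76°S:
f = 2Ω sin φ = 2 × 7.29×10⁻⁵ × sin 76° = 1.41×10⁻⁴ s⁻¹
In the Southern Hemisphere f is negative: f = −1.41×10⁻⁴ s⁻¹.
Component geostrophic relations (x east, y north):
u_g = −(1/(fρ)) ∂P/∂y,  v_g = (1/(fρ)) ∂P/∂x
u_g = −(−3.0×10⁻³)/(−1.41×10⁻⁴ × 1.01) = −21.0 m/s;  v_g = (−2.8×10⁻³)/(−1.41×10⁻⁴ × 1.01) = 19.6 m/s
|V_g| = √(u_g² + v_g²) = 28.7 m/s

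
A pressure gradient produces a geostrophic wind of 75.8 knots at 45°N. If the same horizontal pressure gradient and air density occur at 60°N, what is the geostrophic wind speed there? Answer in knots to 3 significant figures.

61.9 knots

With the same pressure gradient and density, V_g ∝ 1/f ∝ 1/sin φ.
V₂ = V₁ · sin φ₁ / sin φ₂ = 75.8 × sin 45° / sin 60°
V₂ = 75.8 × 0.7071/0.8660 = 61.9 knots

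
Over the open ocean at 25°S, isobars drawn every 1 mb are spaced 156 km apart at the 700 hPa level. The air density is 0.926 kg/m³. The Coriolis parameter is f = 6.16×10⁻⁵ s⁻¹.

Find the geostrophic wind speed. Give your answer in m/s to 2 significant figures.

Pressure gradient: |∂P/∂n| = 100 Pa / 156000 m = 6.41×10⁻⁴ Pa/m
Geostrophic balance (pressure-gradient force = Coriolis force):
V_g = (1/(fρ)) |∂P/∂n| = 6.41×10⁻⁴ / (6.16×10⁻⁵ × 0.926) = 11.2 m/s

11 m/s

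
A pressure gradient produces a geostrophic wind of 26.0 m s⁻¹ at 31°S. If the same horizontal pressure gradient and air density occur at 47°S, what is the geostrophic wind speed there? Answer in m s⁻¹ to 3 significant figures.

18.3 m s⁻¹

With the same pressure gradient and density, V_g ∝ 1/f ∝ 1/sin φ.
V₂ = V₁ · sin φ₁ / sin φ₂ = 26.0 × sin 31° / sin 47°
V₂ = 26.0 × 0.5150/0.7314 = 18.3 m s⁻¹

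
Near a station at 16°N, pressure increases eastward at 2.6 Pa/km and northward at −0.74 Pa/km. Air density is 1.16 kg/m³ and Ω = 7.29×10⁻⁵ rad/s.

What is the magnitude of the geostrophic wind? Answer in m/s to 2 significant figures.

58 m/s

Coriolis parameter at 16°N:
f = 2Ω sin φ = 2 × 7.29×10⁻⁵ × sin 16° = 4.02×10⁻⁵ s⁻¹
Component geostrophic relations (x east, y north):
u_g = −(1/(fρ)) ∂P/∂y,  v_g = (1/(fρ)) ∂P/∂x
u_g = −(−0.74×10⁻³)/(4.02×10⁻⁵ × 1.16) = 15.9 m/s;  v_g = (2.6×10⁻³)/(4.02×10⁻⁵ × 1.16) = 55.8 m/s
|V_g| = √(u_g² + v_g²) = 58.0 m/s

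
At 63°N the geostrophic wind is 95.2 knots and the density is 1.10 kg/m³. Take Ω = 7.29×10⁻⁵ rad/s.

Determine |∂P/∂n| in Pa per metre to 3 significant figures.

7.00×10⁻³ Pa/m

Coriolis parameter at 63°N:
f = 2Ω sin φ = 2 × 7.29×10⁻⁵ × sin 63° = 1.30×10⁻⁴ s⁻¹
Wind speed in SI: 95.2 knots = 49.0 m/s
Geostrophic balance rearranged: |∂P/∂n| = f ρ V_g
|∂P/∂n| = 1.30×10⁻⁴ × 1.10 × 49.0 = 7.00×10⁻³ Pa/m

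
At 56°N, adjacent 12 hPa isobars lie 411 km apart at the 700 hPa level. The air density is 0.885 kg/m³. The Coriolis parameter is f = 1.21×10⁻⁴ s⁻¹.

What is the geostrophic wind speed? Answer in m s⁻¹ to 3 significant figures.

27.3 m s⁻¹

Pressure gradient: |∂P/∂n| = 1200 Pa / 411000 m = 2.92×10⁻³ Pa/m
Geostrophic balance (pressure-gradient force = Coriolis force):
V_g = (1/(fρ)) |∂P/∂n| = 2.92×10⁻³ / (1.21×10⁻⁴ × 0.885) = 27.3 m/s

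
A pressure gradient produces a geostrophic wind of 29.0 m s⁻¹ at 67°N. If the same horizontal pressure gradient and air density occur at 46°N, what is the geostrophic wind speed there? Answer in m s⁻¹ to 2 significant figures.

With the same pressure gradient and density, V_g ∝ 1/f ∝ 1/sin φ.
V₂ = V₁ · sin φ₁ / sin φ₂ = 29.0 × sin 67° / sin 46°
V₂ = 29.0 × 0.9205/0.7193 = 37 m s⁻¹

37 m s⁻¹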